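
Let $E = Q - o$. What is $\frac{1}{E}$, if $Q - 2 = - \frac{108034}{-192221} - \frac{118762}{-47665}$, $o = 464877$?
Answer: $- \frac{9162213965}{4259256238988363} \approx -2.1511 \cdot 10^{-6}$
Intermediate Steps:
$Q = \frac{46302418942}{9162213965}$ ($Q = 2 - \left(- \frac{118762}{47665} - \frac{108034}{192221}\right) = 2 - - \frac{27977991012}{9162213965} = 2 + \left(\frac{108034}{192221} + \frac{118762}{47665}\right) = 2 + \frac{27977991012}{9162213965} = \frac{46302418942}{9162213965} \approx 5.0536$)
$E = - \frac{4259256238988363}{9162213965}$ ($E = \frac{46302418942}{9162213965} - 464877 = - \frac{4259256238988363}{9162213965} \approx -4.6487 \cdot 10^{5}$)
$\frac{1}{E} = \frac{1}{- \frac{4259256238988363}{9162213965}} = - \frac{9162213965}{4259256238988363}$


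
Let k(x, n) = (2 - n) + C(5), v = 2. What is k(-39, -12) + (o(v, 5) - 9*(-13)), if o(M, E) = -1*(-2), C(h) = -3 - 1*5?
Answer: 125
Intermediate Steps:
C(h) = -8 (C(h) = -3 - 5 = -8)
o(M, E) = 2
k(x, n) = -6 - n (k(x, n) = (2 - n) - 8 = -6 - n)
k(-39, -12) + (o(v, 5) - 9*(-13)) = (-6 - 1*(-12)) + (2 - 9*(-13)) = (-6 + 12) + (2 + 117) = 6 + 119 = 125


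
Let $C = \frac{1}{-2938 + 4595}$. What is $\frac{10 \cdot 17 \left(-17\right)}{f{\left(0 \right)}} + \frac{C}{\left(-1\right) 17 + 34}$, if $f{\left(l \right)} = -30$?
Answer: $\frac{8140844}{84507} \approx 96.333$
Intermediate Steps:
$C = \frac{1}{1657} \approx 0.0006035$
$\frac{10 \cdot 17 \left(-17\right)}{f{\left(0 \right)}} + \frac{C}{\left(-1\right) 17 + 34} = \frac{10 \cdot 17 \left(-17\right)}{-30} + \frac{1}{1657 \left(\left(-1\right) 17 + 34\right)} = 170 \left(-17\right) \left(- \frac{1}{30}\right) + \frac{1}{1657 \left(-17 + 34\right)} = \left(-2890\right) \left(- \frac{1}{30}\right) + \frac{1}{1657 \cdot 17} = \frac{289}{3} + \frac{1}{1657} \cdot \frac{1}{17} = \frac{289}{3} + \frac{1}{28169} = \frac{8140844}{84507}$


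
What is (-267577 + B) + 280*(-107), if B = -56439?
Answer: -353976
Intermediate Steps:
(-267577 + B) + 280*(-107) = (-267577 - 56439) + 280*(-107) = -324016 - 29960 = -353976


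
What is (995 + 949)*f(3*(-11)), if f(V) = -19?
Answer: -36936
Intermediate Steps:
(995 + 949)*f(3*(-11)) = (995 + 949)*(-19) = 1944*(-19) = -36936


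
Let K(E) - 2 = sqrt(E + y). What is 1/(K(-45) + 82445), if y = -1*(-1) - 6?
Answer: 82447/6797507859 - 5*I*sqrt(2)/6797507859 ≈ 1.2129e-5 - 1.0402e-9*I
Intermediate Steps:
y = -5 (y = 1 - 6 = -5)
K(E) = 2 + sqrt(-5 + E) (K(E) = 2 + sqrt(E - 5) = 2 + sqrt(-5 + E))
1/(K(-45) + 82445) = 1/((2 + sqrt(-5 - 45)) + 82445) = 1/((2 + sqrt(-50)) + 82445) = 1/((2 + 5*I*sqrt(2)) + 82445) = 1/(82447 + 5*I*sqrt(2))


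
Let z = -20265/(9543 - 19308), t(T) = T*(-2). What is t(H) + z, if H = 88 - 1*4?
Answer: -15431/93 ≈ -165.92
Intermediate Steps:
H = 84 (H = 88 - 4 = 84)
t(T) = -2*T
z = 193/93 (z = -20265/(-9765) = -20265*(-1/9765) = 193/93 ≈ 2.0753)
t(H) + z = -2*84 + 193/93 = -168 + 193/93 = -15431/93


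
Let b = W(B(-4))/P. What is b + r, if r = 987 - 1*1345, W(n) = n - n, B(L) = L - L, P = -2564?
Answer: -358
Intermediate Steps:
B(L) = 0
W(n) = 0
b = 0 (b = 0/(-2564) = 0*(-1/2564) = 0)
r = -358 (r = 987 - 1345 = -358)
b + r = 0 - 358 = -358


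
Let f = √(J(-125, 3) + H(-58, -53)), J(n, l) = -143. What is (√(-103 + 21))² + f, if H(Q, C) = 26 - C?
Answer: -82 + 8*I ≈ -82.0 + 8.0*I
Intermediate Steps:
f = 8*I (f = √(-143 + (26 - 1*(-53))) = √(-143 + (26 + 53)) = √(-143 + 79) = √(-64) = 8*I ≈ 8.0*I)
(√(-103 + 21))² + f = (√(-103 + 21))² + 8*I = (√(-82))² + 8*I = (I*√82)² + 8*I = -82 + 8*I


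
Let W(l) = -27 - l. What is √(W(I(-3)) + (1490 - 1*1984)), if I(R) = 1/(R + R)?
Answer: 25*I*√30/6 ≈ 22.822*I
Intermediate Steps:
I(R) = 1/(2*R)
√(W(I(-3)) + (1490 - 1*1984)) = √((-27 - 1/(2*(-3))) + (1490 - 1*1984)) = √((-27 - (-1)/(2*3)) + (1490 - 1984)) = √((-27 - 1*(-⅙)) - 494) = √((-27 + ⅙) - 494) = √(-161/6 - 494) = √(-3125/6) = 25*I*√30/6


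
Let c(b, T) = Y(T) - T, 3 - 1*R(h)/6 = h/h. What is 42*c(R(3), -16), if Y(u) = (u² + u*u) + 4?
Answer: 22344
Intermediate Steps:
Y(u) = 4 + 2*u² (Y(u) = (u² + u²) + 4 = 2*u² + 4 = 4 + 2*u²)
R(h) = 12 (R(h) = 18 - 6*h/h = 18 - 6*1 = 18 - 6 = 12)
c(b, T) = 4 - T + 2*T² (c(b, T) = (4 + 2*T²) - T = 4 - T + 2*T²)
42*c(R(3), -16) = 42*(4 - 1*(-16) + 2*(-16)²) = 42*(4 + 16 + 2*256) = 42*(4 + 16 + 512) = 42*532 = 22344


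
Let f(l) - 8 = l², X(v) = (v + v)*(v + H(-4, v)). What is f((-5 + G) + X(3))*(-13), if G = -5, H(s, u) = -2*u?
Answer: -10296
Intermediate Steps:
X(v) = -2*v² (X(v) = (v + v)*(v - 2*v) = (2*v)*(-v) = -2*v²)
f(l) = 8 + l²
f((-5 + G) + X(3))*(-13) = (8 + ((-5 - 5) - 2*3²)²)*(-13) = (8 + (-10 - 2*9)²)*(-13) = (8 + (-10 - 18)²)*(-13) = (8 + (-28)²)*(-13) = (8 + 784)*(-13) = 792*(-13) = -10296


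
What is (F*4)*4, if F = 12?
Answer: 192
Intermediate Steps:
(F*4)*4 = (12*4)*4 = 48*4 = 192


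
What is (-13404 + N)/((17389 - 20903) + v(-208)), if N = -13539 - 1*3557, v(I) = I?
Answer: 15250/1861 ≈ 8.1945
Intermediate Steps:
N = -17096 (N = -13539 - 3557 = -17096)
(-13404 + N)/((17389 - 20903) + v(-208)) = (-13404 - 17096)/((17389 - 20903) - 208) = -30500/(-3514 - 208) = -30500/(-3722) = -30500*(-1/3722) = 15250/1861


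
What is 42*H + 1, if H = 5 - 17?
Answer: -503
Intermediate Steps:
H = -12
42*H + 1 = 42*(-12) + 1 = -504 + 1 = -503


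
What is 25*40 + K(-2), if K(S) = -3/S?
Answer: 2003/2 ≈ 1001.5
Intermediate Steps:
25*40 + K(-2) = 25*40 - 3/(-2) = 1000 - 3*(-1/2) = 1000 + 3/2 = 2003/2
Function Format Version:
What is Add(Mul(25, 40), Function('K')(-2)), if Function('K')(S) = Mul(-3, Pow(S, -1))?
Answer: Rational(2003, 2) ≈ 1001.5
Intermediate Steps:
Add(Mul(25, 40), Function('K')(-2)) = Add(Mul(25, 40), Mul(-3, Pow(-2, -1))) = Add(1000, Mul(-3, Rational(-1, 2))) = Add(1000, Rational(3, 2)) = Rational(2003, 2)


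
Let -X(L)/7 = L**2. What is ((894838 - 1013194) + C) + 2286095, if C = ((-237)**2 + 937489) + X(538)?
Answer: 1135289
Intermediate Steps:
X(L) = -7*L**2
C = -1032450 (C = ((-237)**2 + 937489) - 7*538**2 = (56169 + 937489) - 7*289444 = 993658 - 2026108 = -1032450)
((894838 - 1013194) + C) + 2286095 = ((894838 - 1013194) - 1032450) + 2286095 = (-118356 - 1032450) + 2286095 = -1150806 + 2286095 = 1135289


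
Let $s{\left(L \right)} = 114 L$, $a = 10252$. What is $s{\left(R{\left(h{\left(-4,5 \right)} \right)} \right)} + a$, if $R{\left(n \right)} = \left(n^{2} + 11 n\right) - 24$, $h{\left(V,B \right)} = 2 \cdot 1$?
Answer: $10480$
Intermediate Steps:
$h{\left(V,B \right)} = 2$
$R{\left(n \right)} = -24 + n^{2} + 11 n$
$s{\left(R{\left(h{\left(-4,5 \right)} \right)} \right)} + a = 114 \left(-24 + 2^{2} + 11 \cdot 2\right) + 10252 = 114 \left(-24 + 4 + 22\right) + 10252 = 114 \cdot 2 + 10252 = 228 + 10252 = 10480$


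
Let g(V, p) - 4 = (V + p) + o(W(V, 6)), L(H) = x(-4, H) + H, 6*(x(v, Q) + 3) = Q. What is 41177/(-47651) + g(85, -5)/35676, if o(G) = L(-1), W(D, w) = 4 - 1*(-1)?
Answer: -8791359083/10199982456 ≈ -0.86190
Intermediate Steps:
x(v, Q) = -3 + Q/6
W(D, w) = 5 (W(D, w) = 4 + 1 = 5)
L(H) = -3 + 7*H/6 (L(H) = (-3 + H/6) + H = -3 + 7*H/6)
o(G) = -25/6 (o(G) = -3 + (7/6)*(-1) = -3 - 7/6 = -25/6)
g(V, p) = -⅙ + V + p (g(V, p) = 4 + ((V + p) - 25/6) = 4 + (-25/6 + V + p) = -⅙ + V + p)
41177/(-47651) + g(85, -5)/35676 = 41177/(-47651) + (-⅙ + 85 - 5)/35676 = 41177*(-1/47651) + (479/6)*(1/35676) = -41177/47651 + 479/214056 = -8791359083/10199982456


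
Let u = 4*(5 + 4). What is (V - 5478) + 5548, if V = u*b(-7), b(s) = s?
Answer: -182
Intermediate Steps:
u = 36 (u = 4*9 = 36)
V = -252 (V = 36*(-7) = -252)
(V - 5478) + 5548 = (-252 - 5478) + 5548 = -5730 + 5548 = -182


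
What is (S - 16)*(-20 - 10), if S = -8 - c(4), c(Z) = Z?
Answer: 840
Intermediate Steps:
S = -12 (S = -8 - 1*4 = -8 - 4 = -12)
(S - 16)*(-20 - 10) = (-12 - 16)*(-20 - 10) = -28*(-30) = 840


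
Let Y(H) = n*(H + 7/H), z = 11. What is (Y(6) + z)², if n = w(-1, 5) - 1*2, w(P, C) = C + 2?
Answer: 78961/36 ≈ 2193.4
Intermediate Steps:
w(P, C) = 2 + C
n = 5 (n = (2 + 5) - 1*2 = 7 - 2 = 5)
Y(H) = 5*H + 35/H (Y(H) = 5*(H + 7/H) = 5*H + 35/H)
(Y(6) + z)² = ((5*6 + 35/6) + 11)² = ((30 + 35*(⅙)) + 11)² = ((30 + 35/6) + 11)² = (215/6 + 11)² = (281/6)² = 78961/36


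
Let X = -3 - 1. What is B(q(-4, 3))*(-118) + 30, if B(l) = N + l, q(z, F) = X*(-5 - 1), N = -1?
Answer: -2684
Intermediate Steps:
X = -4
q(z, F) = 24 (q(z, F) = -4*(-5 - 1) = -4*(-6) = 24)
B(l) = -1 + l
B(q(-4, 3))*(-118) + 30 = (-1 + 24)*(-118) + 30 = 23*(-118) + 30 = -2714 + 30 = -2684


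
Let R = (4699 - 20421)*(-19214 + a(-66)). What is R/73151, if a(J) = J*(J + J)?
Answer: 165112444/73151 ≈ 2257.1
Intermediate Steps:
a(J) = 2*J² (a(J) = J*(2*J) = 2*J²)
R = 165112444 (R = (4699 - 20421)*(-19214 + 2*(-66)²) = -15722*(-19214 + 2*4356) = -15722*(-19214 + 8712) = -15722*(-10502) = 165112444)
R/73151 = 165112444/73151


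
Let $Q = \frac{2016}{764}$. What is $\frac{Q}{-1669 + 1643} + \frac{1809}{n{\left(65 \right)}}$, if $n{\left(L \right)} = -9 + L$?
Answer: $\frac{4477635}{139048} \approx 32.202$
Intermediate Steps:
$Q = \frac{504}{191}$ ($Q = 2016 \cdot \frac{1}{764} = \frac{504}{191} \approx 2.6387$)
$\frac{Q}{-1669 + 1643} + \frac{1809}{n{\left(65 \right)}} = \frac{504}{191 \left(-1669 + 1643\right)} + \frac{1809}{-9 + 65} = \frac{504}{191 \left(-26\right)} + \frac{1809}{56} = \frac{504}{191} \left(- \frac{1}{26}\right) + 1809 \cdot \frac{1}{56} = - \frac{252}{2483} + \frac{1809}{56} = \frac{4477635}{139048}$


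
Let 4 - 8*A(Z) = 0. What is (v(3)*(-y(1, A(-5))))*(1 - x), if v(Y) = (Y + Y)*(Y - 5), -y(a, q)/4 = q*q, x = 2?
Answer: 12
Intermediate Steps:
A(Z) = ½ (A(Z) = ½ - ⅛*0 = ½ + 0 = ½)
y(a, q) = -4*q² (y(a, q) = -4*q*q = -4*q²)
v(Y) = 2*Y*(-5 + Y) (v(Y) = (2*Y)*(-5 + Y) = 2*Y*(-5 + Y))
(v(3)*(-y(1, A(-5))))*(1 - x) = ((2*3*(-5 + 3))*(-(-4)*(½)²))*(1 - 1*2) = ((2*3*(-2))*(-(-4)/4))*(1 - 2) = -(-12)*(-1)*(-1) = -12*1*(-1) = -12*(-1) = 12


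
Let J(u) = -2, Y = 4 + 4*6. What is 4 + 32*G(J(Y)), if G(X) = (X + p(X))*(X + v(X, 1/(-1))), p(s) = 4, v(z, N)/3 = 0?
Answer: -124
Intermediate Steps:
v(z, N) = 0 (v(z, N) = 3*0 = 0)
Y = 28 (Y = 4 + 24 = 28)
G(X) = X*(4 + X) (G(X) = (X + 4)*(X + 0) = (4 + X)*X = X*(4 + X))
4 + 32*G(J(Y)) = 4 + 32*(-2*(4 - 2)) = 4 + 32*(-2*2) = 4 + 32*(-4) = 4 - 128 = -124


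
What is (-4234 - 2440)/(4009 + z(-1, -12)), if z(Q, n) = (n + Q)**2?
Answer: -3337/2089 ≈ -1.5974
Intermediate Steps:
z(Q, n) = (Q + n)**2
(-4234 - 2440)/(4009 + z(-1, -12)) = (-4234 - 2440)/(4009 + (-1 - 12)**2) = -6674/(4009 + (-13)**2) = -6674/(4009 + 169) = -6674/4178 = -6674*1/4178 = -3337/2089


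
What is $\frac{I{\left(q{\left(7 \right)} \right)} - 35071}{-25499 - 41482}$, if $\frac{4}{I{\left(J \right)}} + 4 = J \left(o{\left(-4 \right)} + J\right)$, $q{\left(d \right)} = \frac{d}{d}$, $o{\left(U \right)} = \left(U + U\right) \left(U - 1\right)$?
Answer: $\frac{432541}{826099} \approx 0.52359$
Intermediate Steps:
$o{\left(U \right)} = 2 U \left(-1 + U\right)$
$q{\left(d \right)} = 1$
$I{\left(J \right)} = \frac{4}{-4 + J \left(40 + J\right)}$ ($I{\left(J \right)} = \frac{4}{-4 + J \left(2 \left(-4\right) \left(-1 - 4\right) + J\right)} = \frac{4}{-4 + J \left(2 \left(-4\right) \left(-5\right) + J\right)} = \frac{4}{-4 + J \left(40 + J\right)}$)
$\frac{I{\left(q{\left(7 \right)} \right)} - 35071}{-25499 - 41482} = \frac{\frac{4}{-4 + 1^{2} + 40 \cdot 1} - 35071}{-25499 - 41482} = \frac{\frac{4}{-4 + 1 + 40} - 35071}{-66981} = \left(\frac{4}{37} - 35071\right) \left(- \frac{1}{66981}\right) = \left(- \frac{1297623}{37}\right) \left(- \frac{1}{66981}\right) = \frac{432541}{826099}$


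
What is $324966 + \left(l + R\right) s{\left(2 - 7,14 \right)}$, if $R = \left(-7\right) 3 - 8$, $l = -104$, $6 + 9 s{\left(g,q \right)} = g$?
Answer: $\frac{2926157}{9} \approx 3.2513 \cdot 10^{5}$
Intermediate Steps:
$s{\left(g,q \right)} = - \frac{2}{3} + \frac{g}{9}$
$R = -29$ ($R = -21 - 8 = -29$)
$324966 + \left(l + R\right) s{\left(2 - 7,14 \right)} = 324966 + \left(-104 - 29\right) \left(- \frac{2}{3} + \frac{2 - 7}{9}\right) = 324966 - 133 \left(- \frac{2}{3} + \frac{1}{9} \left(-5\right)\right) = 324966 - 133 \left(- \frac{2}{3} - \frac{5}{9}\right) = 324966 - - \frac{1463}{9} = 324966 + \frac{1463}{9} = \frac{2926157}{9}$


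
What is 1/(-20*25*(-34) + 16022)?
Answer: 1/33022 ≈ 3.0283e-5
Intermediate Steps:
1/(-20*25*(-34) + 16022) = 1/(-500*(-34) + 16022) = 1/(17000 + 16022) = 1/33022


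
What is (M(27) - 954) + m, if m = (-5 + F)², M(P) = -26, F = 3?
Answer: -976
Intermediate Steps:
m = 4 (m = (-5 + 3)² = (-2)² = 4)
(M(27) - 954) + m = (-26 - 954) + 4 = -980 + 4 = -976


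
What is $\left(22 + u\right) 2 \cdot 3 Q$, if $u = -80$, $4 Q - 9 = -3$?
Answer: $-522$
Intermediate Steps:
$Q = \frac{3}{2}$ ($Q = \frac{9}{4} + \frac{1}{4} \left(-3\right) = \frac{9}{4} - \frac{3}{4} = \frac{3}{2} \approx 1.5$)
$\left(22 + u\right) 2 \cdot 3 Q = \left(22 - 80\right) 2 \cdot 3 \cdot \frac{3}{2} = - 58 \cdot 6 \cdot \frac{3}{2} = \left(-58\right) 9 = -522$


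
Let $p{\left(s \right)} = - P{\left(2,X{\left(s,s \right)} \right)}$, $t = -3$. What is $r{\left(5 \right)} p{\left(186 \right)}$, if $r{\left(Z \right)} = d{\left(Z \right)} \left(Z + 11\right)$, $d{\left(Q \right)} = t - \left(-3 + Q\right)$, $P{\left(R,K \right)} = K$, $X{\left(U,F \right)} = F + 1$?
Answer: $14960$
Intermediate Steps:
$X{\left(U,F \right)} = 1 + F$
$d{\left(Q \right)} = - Q$ ($d{\left(Q \right)} = -3 - \left(-3 + Q\right) = - Q$)
$r{\left(Z \right)} = - Z \left(11 + Z\right)$ ($r{\left(Z \right)} = - Z \left(Z + 11\right) = - Z \left(11 + Z\right)$)
$p{\left(s \right)} = -1 - s$ ($p{\left(s \right)} = - (1 + s) = -1 - s$)
$r{\left(5 \right)} p{\left(186 \right)} = \left(-1\right) 5 \left(11 + 5\right) \left(-1 - 186\right) = \left(-1\right) 5 \cdot 16 \left(-1 - 186\right) = \left(-80\right) \left(-187\right) = 14960$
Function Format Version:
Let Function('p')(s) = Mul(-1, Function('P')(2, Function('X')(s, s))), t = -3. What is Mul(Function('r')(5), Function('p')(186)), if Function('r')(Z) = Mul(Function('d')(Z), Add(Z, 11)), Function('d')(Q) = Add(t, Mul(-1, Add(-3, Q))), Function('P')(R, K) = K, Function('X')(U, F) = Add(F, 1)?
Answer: 14960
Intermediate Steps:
Function('X')(U, F) = Add(1, F)
Function('d')(Q) = Mul(-1, Q) (Function('d')(Q) = Add(-3, Mul(-1, Add(-3, Q))) = Add(-3, Add(3, Mul(-1, Q))) = Mul(-1, Q))
Function('r')(Z) = Mul(-1, Z, Add(11, Z)) (Function('r')(Z) = Mul(Mul(-1, Z), Add(Z, 11)) = Mul(Mul(-1, Z), Add(11, Z)) = Mul(-1, Z, Add(11, Z)))
Function('p')(s) = Add(-1, Mul(-1, s)) (Function('p')(s) = Mul(-1, Add(1, s)) = Add(-1, Mul(-1, s)))
Mul(Function('r')(5), Function('p')(186)) = Mul(Mul(-1, 5, Add(11, 5)), Add(-1, Mul(-1, 186))) = Mul(Mul(-1, 5, 16), Add(-1, -186)) = Mul(-80, -187) = 14960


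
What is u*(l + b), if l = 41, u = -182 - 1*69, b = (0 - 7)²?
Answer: -22590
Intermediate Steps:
b = 49 (b = (-7)² = 49)
u = -251 (u = -182 - 69 = -251)
u*(l + b) = -251*(41 + 49) = -251*90 = -22590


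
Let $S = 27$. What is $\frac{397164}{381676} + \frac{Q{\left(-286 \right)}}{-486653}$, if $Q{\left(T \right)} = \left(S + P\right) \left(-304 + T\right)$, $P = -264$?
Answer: $\frac{34977824253}{46435942607} \approx 0.75325$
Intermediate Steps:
$Q{\left(T \right)} = 72048 - 237 T$ ($Q{\left(T \right)} = \left(27 - 264\right) \left(-304 + T\right) = - 237 \left(-304 + T\right) = 72048 - 237 T$)
$\frac{397164}{381676} + \frac{Q{\left(-286 \right)}}{-486653} = \frac{397164}{381676} + \frac{72048 - -67782}{-486653} = 397164 \cdot \frac{1}{381676} + \left(72048 + 67782\right) \left(- \frac{1}{486653}\right) = \frac{99291}{95419} + 139830 \left(- \frac{1}{486653}\right) = \frac{99291}{95419} - \frac{139830}{486653} = \frac{34977824253}{46435942607}$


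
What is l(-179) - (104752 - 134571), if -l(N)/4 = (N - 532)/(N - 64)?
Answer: 804797/27 ≈ 29807.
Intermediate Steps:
l(N) = -4*(-532 + N)/(-64 + N) (l(N) = -4*(N - 532)/(N - 64) = -4*(-532 + N)/(-64 + N))
l(-179) - (104752 - 134571) = 4*(532 - 1*(-179))/(-64 - 179) - (104752 - 134571) = 4*(532 + 179)/(-243) - 1*(-29819) = 4*(-1/243)*711 + 29819 = -316/27 + 29819 = 804797/27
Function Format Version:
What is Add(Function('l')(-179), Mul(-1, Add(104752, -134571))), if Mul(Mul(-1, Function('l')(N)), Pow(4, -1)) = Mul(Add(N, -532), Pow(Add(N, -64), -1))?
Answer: Rational(804797, 27) ≈ 29807.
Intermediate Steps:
Function('l')(N) = Mul(-4, Pow(Add(-64, N), -1), Add(-532, N)) (Function('l')(N) = Mul(-4, Mul(Add(N, -532), Pow(Add(N, -64), -1))) = Mul(-4, Mul(Add(-532, N), Pow(Add(-64, N), -1))) = Mul(-4, Mul(Pow(Add(-64, N), -1), Add(-532, N))) = Mul(-4, Pow(Add(-64, N), -1), Add(-532, N)))
Add(Function('l')(-179), Mul(-1, Add(104752, -134571))) = Add(Mul(4, Pow(Add(-64, -179), -1), Add(532, Mul(-1, -179))), Mul(-1, Add(104752, -134571))) = Add(Mul(4, Pow(-243, -1), Add(532, 179)), Mul(-1, -29819)) = Add(Mul(4, Rational(-1, 243), 711), 29819) = Add(Rational(-316, 27), 29819) = Rational(804797, 27)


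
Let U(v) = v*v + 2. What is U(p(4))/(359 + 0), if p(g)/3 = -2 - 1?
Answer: 83/359 ≈ 0.23120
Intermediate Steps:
p(g) = -9 (p(g) = 3*(-2 - 1) = 3*(-3) = -9)
U(v) = 2 + v² (U(v) = v² + 2 = 2 + v²)
U(p(4))/(359 + 0) = (2 + (-9)²)/(359 + 0) = (2 + 81)/359 = (1/359)*83 = 83/359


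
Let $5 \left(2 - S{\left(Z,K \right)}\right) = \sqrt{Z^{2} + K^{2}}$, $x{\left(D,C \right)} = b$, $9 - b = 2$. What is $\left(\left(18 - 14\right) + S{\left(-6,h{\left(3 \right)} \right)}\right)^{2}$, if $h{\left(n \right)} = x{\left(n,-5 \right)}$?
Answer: $\frac{\left(30 - \sqrt{85}\right)^{2}}{25} \approx 17.273$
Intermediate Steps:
$b = 7$ ($b = 9 - 2 = 7$)
$x{\left(D,C \right)} = 7$
$h{\left(n \right)} = 7$
$S{\left(Z,K \right)} = 2 - \frac{\sqrt{K^{2} + Z^{2}}}{5}$ ($S{\left(Z,K \right)} = 2 - \frac{\sqrt{Z^{2} + K^{2}}}{5} = 2 - \frac{\sqrt{K^{2} + Z^{2}}}{5}$)
$\left(\left(18 - 14\right) + S{\left(-6,h{\left(3 \right)} \right)}\right)^{2} = \left(\left(18 - 14\right) + \left(2 - \frac{\sqrt{7^{2} + \left(-6\right)^{2}}}{5}\right)\right)^{2} = \left(4 + \left(2 - \frac{\sqrt{49 + 36}}{5}\right)\right)^{2} = \left(4 + \left(2 - \frac{\sqrt{85}}{5}\right)\right)^{2} = \left(6 - \frac{\sqrt{85}}{5}\right)^{2}$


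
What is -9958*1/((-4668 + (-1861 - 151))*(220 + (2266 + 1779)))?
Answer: 4979/14245100 ≈ 0.00034952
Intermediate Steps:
-9958*1/((-4668 + (-1861 - 151))*(220 + (2266 + 1779))) = -9958*1/((-4668 - 2012)*(220 + 4045)) = -9958/((-6680*4265)) = -9958/(-28490200) = -9958*(-1/28490200) = 4979/14245100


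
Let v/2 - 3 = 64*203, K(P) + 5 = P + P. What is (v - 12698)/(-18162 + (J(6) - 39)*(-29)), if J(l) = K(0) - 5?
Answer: -13292/16741 ≈ -0.79398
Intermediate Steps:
K(P) = -5 + 2*P (K(P) = -5 + (P + P) = -5 + 2*P)
J(l) = -10 (J(l) = (-5 + 2*0) - 5 = (-5 + 0) - 5 = -5 - 5 = -10)
v = 25990 (v = 6 + 2*(64*203) = 6 + 2*12992 = 6 + 25984 = 25990)
(v - 12698)/(-18162 + (J(6) - 39)*(-29)) = (25990 - 12698)/(-18162 + (-10 - 39)*(-29)) = 13292/(-18162 - 49*(-29)) = 13292/(-18162 + 1421) = 13292/(-16741) = 13292*(-1/16741) = -13292/16741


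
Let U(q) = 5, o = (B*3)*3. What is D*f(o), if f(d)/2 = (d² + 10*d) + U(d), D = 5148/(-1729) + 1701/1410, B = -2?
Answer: -16495641/31255 ≈ -527.78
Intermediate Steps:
o = -18 (o = -2*3*3 = -6*3 = -18)
D = -110709/62510 (D = 5148*(-1/1729) + 1701*(1/1410) = -396/133 + 567/470 = -110709/62510 ≈ -1.7711)
f(d) = 10 + 2*d² + 20*d (f(d) = 2*((d² + 10*d) + 5) = 2*(5 + d² + 10*d) = 10 + 2*d² + 20*d)
D*f(o) = -110709*(10 + 2*(-18)² + 20*(-18))/62510 = -110709*(10 + 2*324 - 360)/62510 = -110709*(10 + 648 - 360)/62510 = -110709/62510*298 = -16495641/31255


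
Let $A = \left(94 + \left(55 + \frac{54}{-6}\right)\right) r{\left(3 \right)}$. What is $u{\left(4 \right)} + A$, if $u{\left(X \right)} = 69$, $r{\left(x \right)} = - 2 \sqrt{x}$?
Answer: $69 - 280 \sqrt{3} \approx -415.97$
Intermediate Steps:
$A = - 280 \sqrt{3}$ ($A = \left(94 + \left(55 + \frac{54}{-6}\right)\right) \left(- 2 \sqrt{3}\right) = \left(94 + \left(55 + 54 \left(- \frac{1}{6}\right)\right)\right) \left(- 2 \sqrt{3}\right) = \left(94 + \left(55 - 9\right)\right) \left(- 2 \sqrt{3}\right) = \left(94 + 46\right) \left(- 2 \sqrt{3}\right) = 140 \left(- 2 \sqrt{3}\right) = - 280 \sqrt{3} \approx -484.97$)
$u{\left(4 \right)} + A = 69 - 280 \sqrt{3}$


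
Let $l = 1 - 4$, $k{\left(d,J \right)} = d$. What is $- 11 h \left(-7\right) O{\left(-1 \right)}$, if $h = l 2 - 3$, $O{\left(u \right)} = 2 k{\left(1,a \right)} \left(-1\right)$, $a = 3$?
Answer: $1386$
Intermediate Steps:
$l = -3$ ($l = 1 - 4 = -3$)
$O{\left(u \right)} = -2$ ($O{\left(u \right)} = 2 \cdot 1 \left(-1\right) = 2 \left(-1\right) = -2$)
$h = -9$ ($h = \left(-3\right) 2 - 3 = -6 - 3 = -9$)
$- 11 h \left(-7\right) O{\left(-1 \right)} = \left(-11\right) \left(-9\right) \left(-7\right) \left(-2\right) = 99 \left(-7\right) \left(-2\right) = \left(-693\right) \left(-2\right) = 1386$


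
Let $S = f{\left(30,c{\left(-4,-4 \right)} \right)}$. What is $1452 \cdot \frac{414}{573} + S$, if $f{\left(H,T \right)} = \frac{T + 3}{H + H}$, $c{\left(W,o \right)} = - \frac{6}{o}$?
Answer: $\frac{8015613}{7640} \approx 1049.2$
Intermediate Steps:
$f{\left(H,T \right)} = \frac{3 + T}{2 H}$
$S = \frac{3}{40}$ ($S = \frac{3 - \frac{6}{-4}}{2 \cdot 30} = \frac{1}{2} \cdot \frac{1}{30} \left(3 - - \frac{3}{2}\right) = \frac{1}{2} \cdot \frac{1}{30} \left(3 + \frac{3}{2}\right) = \frac{1}{2} \cdot \frac{1}{30} \cdot \frac{9}{2} = \frac{3}{40} \approx 0.075$)
$1452 \cdot \frac{414}{573} + S = 1452 \cdot \frac{414}{573} + \frac{3}{40} = 1452 \cdot 414 \cdot \frac{1}{573} + \frac{3}{40} = 1452 \cdot \frac{138}{191} + \frac{3}{40} = \frac{200376}{191} + \frac{3}{40} = \frac{8015613}{7640}$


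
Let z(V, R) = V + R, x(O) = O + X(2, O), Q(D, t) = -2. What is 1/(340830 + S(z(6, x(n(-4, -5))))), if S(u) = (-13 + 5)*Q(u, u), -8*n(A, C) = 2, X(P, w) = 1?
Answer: 1/340846 ≈ 2.9339e-6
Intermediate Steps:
n(A, C) = -¼ (n(A, C) = -⅛*2 = -¼)
x(O) = 1 + O (x(O) = O + 1 = 1 + O)
z(V, R) = R + V
S(u) = 16 (S(u) = (-13 + 5)*(-2) = -8*(-2) = 16)
1/(340830 + S(z(6, x(n(-4, -5))))) = 1/(340830 + 16) = 1/340846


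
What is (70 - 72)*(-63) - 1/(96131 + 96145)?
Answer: 24226775/192276 ≈ 126.00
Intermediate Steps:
(70 - 72)*(-63) - 1/(96131 + 96145) = -2*(-63) - 1/192276 = 126 - 1*1/192276 = 126 - 1/192276 = 24226775/192276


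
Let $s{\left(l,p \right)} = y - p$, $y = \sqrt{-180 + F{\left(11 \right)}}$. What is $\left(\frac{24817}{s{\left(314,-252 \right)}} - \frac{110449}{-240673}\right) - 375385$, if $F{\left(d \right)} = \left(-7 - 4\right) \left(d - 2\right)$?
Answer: $\frac{13 \left(- 20848828536 \sqrt{31} + 1750842152267 i\right)}{722019 \left(\sqrt{31} - 84 i\right)} \approx -3.7529 \cdot 10^{5} - 6.499 i$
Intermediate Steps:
$F{\left(d \right)} = 22 - 11 d$ ($F{\left(d \right)} = - 11 \left(-2 + d\right) = 22 - 11 d$)
$y = 3 i \sqrt{31}$ ($y = \sqrt{-180 + \left(22 - 121\right)} = \sqrt{-180 - 99} = \sqrt{-279} = 3 i \sqrt{31} \approx 16.703 i$)
$s{\left(l,p \right)} = - p + 3 i \sqrt{31}$ ($s{\left(l,p \right)} = 3 i \sqrt{31} - p = - p + 3 i \sqrt{31}$)
$\left(\frac{24817}{s{\left(314,-252 \right)}} - \frac{110449}{-240673}\right) - 375385 = \left(\frac{24817}{\left(-1\right) \left(-252\right) + 3 i \sqrt{31}} - \frac{110449}{-240673}\right) - 375385 = \left(\frac{24817}{252 + 3 i \sqrt{31}} - - \frac{110449}{240673}\right) - 375385 = \left(\frac{24817}{252 + 3 i \sqrt{31}} + \frac{110449}{240673}\right) - 375385 = \left(\frac{110449}{240673} + \frac{24817}{252 + 3 i \sqrt{31}}\right) - 375385 = - \frac{90344923656}{240673} + \frac{24817}{252 + 3 i \sqrt{31}}$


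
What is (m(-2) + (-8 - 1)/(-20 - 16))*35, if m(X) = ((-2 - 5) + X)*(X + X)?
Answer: 5075/4 ≈ 1268.8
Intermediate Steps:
m(X) = 2*X*(-7 + X) (m(X) = (-7 + X)*(2*X) = 2*X*(-7 + X))
(m(-2) + (-8 - 1)/(-20 - 16))*35 = (2*(-2)*(-7 - 2) + (-8 - 1)/(-20 - 16))*35 = (2*(-2)*(-9) - 9/(-36))*35 = (36 - 9*(-1/36))*35 = (36 + ¼)*35 = (145/4)*35 = 5075/4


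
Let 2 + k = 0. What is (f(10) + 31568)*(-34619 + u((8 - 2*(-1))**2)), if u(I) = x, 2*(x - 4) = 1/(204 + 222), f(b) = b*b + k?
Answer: -6576711317/6 ≈ -1.0961e+9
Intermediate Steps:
k = -2 (k = -2 + 0 = -2)
f(b) = -2 + b**2 (f(b) = b*b - 2 = b**2 - 2 = -2 + b**2)
x = 3409/852 (x = 4 + 1/(2*(204 + 222)) = 4 + (1/2)/426 = 4 + (1/2)*(1/426) = 4 + 1/852 = 3409/852 ≈ 4.0012)
u(I) = 3409/852
(f(10) + 31568)*(-34619 + u((8 - 2*(-1))**2)) = ((-2 + 10**2) + 31568)*(-34619 + 3409/852) = ((-2 + 100) + 31568)*(-29491979/852) = (98 + 31568)*(-29491979/852) = 31666*(-29491979/852) = -6576711317/6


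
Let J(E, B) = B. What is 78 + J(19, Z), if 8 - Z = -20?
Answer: 106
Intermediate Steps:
Z = 28 (Z = 8 - 1*(-20) = 8 + 20 = 28)
78 + J(19, Z) = 78 + 28 = 106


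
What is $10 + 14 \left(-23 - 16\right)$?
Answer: $-536$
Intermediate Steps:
$10 + 14 \left(-23 - 16\right) = 10 + 14 \left(-39\right) = 10 - 546 = -536$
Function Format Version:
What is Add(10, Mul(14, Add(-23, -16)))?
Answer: -536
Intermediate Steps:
Add(10, Mul(14, Add(-23, -16))) = Add(10, Mul(14, -39)) = Add(10, -546) = -536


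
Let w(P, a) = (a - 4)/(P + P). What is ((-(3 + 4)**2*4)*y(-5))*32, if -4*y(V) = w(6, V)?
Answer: -1176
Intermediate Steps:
w(P, a) = (-4 + a)/(2*P) (w(P, a) = (-4 + a)/((2*P)) = (-4 + a)*(1/(2*P)) = (-4 + a)/(2*P))
y(V) = 1/12 - V/48 (y(V) = -(-4 + V)/(8*6) = -(-1/3 + V/12)/4 = 1/12 - V/48)
((-(3 + 4)**2*4)*y(-5))*32 = ((-(3 + 4)**2*4)*(1/12 - 1/48*(-5)))*32 = ((-1*7**2*4)*(1/12 + 5/48))*32 = ((-1*49*4)*(3/16))*32 = (-49*4*(3/16))*32 = -196*3/16*32 = -147/4*32 = -1176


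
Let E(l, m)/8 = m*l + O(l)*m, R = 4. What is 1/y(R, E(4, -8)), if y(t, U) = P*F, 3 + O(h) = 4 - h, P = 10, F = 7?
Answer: 1/70 ≈ 0.014286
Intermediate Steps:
O(h) = 1 - h (O(h) = -3 + (4 - h) = 1 - h)
E(l, m) = 8*l*m + 8*m*(1 - l) (E(l, m) = 8*(m*l + (1 - l)*m) = 8*(l*m + m*(1 - l)) = 8*l*m + 8*m*(1 - l))
y(t, U) = 70 (y(t, U) = 10*7 = 70)
1/y(R, E(4, -8)) = 1/70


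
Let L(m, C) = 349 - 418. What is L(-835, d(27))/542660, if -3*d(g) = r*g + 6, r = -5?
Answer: -69/542660 ≈ -0.00012715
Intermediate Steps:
d(g) = -2 + 5*g/3 (d(g) = -(-5*g + 6)/3 = -(6 - 5*g)/3 = -2 + 5*g/3)
L(m, C) = -69
L(-835, d(27))/542660 = -69/542660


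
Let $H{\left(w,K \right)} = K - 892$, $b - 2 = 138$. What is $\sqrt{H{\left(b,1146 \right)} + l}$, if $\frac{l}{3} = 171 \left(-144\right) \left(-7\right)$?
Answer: $\sqrt{517358} \approx 719.28$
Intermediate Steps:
$b = 140$ ($b = 2 + 138 = 140$)
$l = 517104$ ($l = 3 \cdot 171 \left(-144\right) \left(-7\right) = 3 \left(\left(-24624\right) \left(-7\right)\right) = 3 \cdot 172368 = 517104$)
$H{\left(w,K \right)} = -892 + K$
$\sqrt{H{\left(b,1146 \right)} + l} = \sqrt{\left(-892 + 1146\right) + 517104} = \sqrt{254 + 517104} = \sqrt{517358}$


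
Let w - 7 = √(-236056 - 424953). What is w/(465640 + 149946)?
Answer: 7/615586 + I*√661009/615586 ≈ 1.1371e-5 + 0.0013207*I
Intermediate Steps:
w = 7 + I*√661009 (w = 7 + √(-236056 - 424953) = 7 + √(-661009) = 7 + I*√661009 ≈ 7.0 + 813.02*I)
w/(465640 + 149946) = (7 + I*√661009)/(465640 + 149946) = (7 + I*√661009)/615586 = (7 + I*√661009)*(1/615586) = 7/615586 + I*√661009/615586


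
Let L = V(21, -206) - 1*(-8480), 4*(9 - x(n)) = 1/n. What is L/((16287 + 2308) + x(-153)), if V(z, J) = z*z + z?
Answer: 5472504/11385649 ≈ 0.48065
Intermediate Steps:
V(z, J) = z + z**2 (V(z, J) = z**2 + z = z + z**2)
x(n) = 9 - 1/(4*n)
L = 8942 (L = 21*(1 + 21) - 1*(-8480) = 21*22 + 8480 = 462 + 8480 = 8942)
L/((16287 + 2308) + x(-153)) = 8942/((16287 + 2308) + (9 - 1/4/(-153))) = 8942/(18595 + (9 - 1/4*(-1/153))) = 8942/(18595 + (9 + 1/612)) = 8942/(18595 + 5509/612) = 8942/(11385649/612) = 8942*(612/11385649) = 5472504/11385649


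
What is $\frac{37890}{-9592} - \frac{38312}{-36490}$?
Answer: $- \frac{253779349}{87503020} \approx -2.9002$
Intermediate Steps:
$\frac{37890}{-9592} - \frac{38312}{-36490} = 37890 \left(- \frac{1}{9592}\right) - - \frac{19156}{18245} = - \frac{18945}{4796} + \frac{19156}{18245} = - \frac{253779349}{87503020}$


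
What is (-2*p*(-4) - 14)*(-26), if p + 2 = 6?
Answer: -468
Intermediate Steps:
p = 4 (p = -2 + 6 = 4)
(-2*p*(-4) - 14)*(-26) = (-2*4*(-4) - 14)*(-26) = (-8*(-4) - 14)*(-26) = (32 - 14)*(-26) = 18*(-26) = -468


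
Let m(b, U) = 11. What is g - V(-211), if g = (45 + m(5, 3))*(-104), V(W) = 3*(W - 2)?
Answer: -5185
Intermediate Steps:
V(W) = -6 + 3*W (V(W) = 3*(-2 + W) = -6 + 3*W)
g = -5824 (g = (45 + 11)*(-104) = 56*(-104) = -5824)
g - V(-211) = -5824 - (-6 + 3*(-211)) = -5824 - (-6 - 633) = -5824 - 1*(-639) = -5824 + 639 = -5185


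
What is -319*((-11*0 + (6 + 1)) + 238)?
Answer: -78155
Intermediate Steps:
-319*((-11*0 + (6 + 1)) + 238) = -319*((0 + 7) + 238) = -319*(7 + 238) = -319*245 = -78155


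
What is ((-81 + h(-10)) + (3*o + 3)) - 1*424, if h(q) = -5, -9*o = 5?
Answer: -1526/3 ≈ -508.67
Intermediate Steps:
o = -5/9 (o = -⅑*5 = -5/9 ≈ -0.55556)
((-81 + h(-10)) + (3*o + 3)) - 1*424 = ((-81 - 5) + (3*(-5/9) + 3)) - 1*424 = (-86 + (-5/3 + 3)) - 424 = (-86 + 4/3) - 424 = -254/3 - 424 = -1526/3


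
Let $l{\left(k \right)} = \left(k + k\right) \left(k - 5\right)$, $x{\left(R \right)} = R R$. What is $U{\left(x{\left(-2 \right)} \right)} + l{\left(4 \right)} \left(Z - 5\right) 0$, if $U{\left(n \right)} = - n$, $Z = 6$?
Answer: $-4$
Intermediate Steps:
$x{\left(R \right)} = R^{2}$
$l{\left(k \right)} = 2 k \left(-5 + k\right)$
$U{\left(x{\left(-2 \right)} \right)} + l{\left(4 \right)} \left(Z - 5\right) 0 = - \left(-2\right)^{2} + 2 \cdot 4 \left(-5 + 4\right) \left(6 - 5\right) 0 = \left(-1\right) 4 + 2 \cdot 4 \left(-1\right) 1 \cdot 0 = -4 - 0 = -4 + 0 = -4$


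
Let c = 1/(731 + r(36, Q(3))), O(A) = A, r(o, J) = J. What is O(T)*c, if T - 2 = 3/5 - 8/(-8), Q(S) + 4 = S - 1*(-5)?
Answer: 6/1225 ≈ 0.0048980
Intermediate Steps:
Q(S) = 1 + S (Q(S) = -4 + (S - 1*(-5)) = -4 + (S + 5) = -4 + (5 + S) = 1 + S)
T = 18/5 (T = 2 + (3/5 - 8/(-8)) = 2 + (3*(⅕) - 8*(-⅛)) = 2 + (⅗ + 1) = 2 + 8/5 = 18/5 ≈ 3.6000)
c = 1/735 (c = 1/(731 + (1 + 3)) = 1/(731 + 4) = 1/735 ≈ 0.0013605)
O(T)*c = (18/5)*(1/735) = 6/1225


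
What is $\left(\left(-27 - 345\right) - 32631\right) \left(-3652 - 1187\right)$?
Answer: $159701517$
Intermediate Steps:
$\left(\left(-27 - 345\right) - 32631\right) \left(-3652 - 1187\right) = \left(\left(-27 - 345\right) - 32631\right) \left(-4839\right) = \left(-372 - 32631\right) \left(-4839\right) = \left(-33003\right) \left(-4839\right) = 159701517$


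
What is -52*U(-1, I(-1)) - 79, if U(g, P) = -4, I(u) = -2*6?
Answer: 129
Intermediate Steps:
I(u) = -12
-52*U(-1, I(-1)) - 79 = -52*(-4) - 79 = 208 - 79 = 129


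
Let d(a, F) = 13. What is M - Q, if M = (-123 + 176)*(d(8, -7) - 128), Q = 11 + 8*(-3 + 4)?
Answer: -6114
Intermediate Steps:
Q = 19 (Q = 11 + 8*1 = 11 + 8 = 19)
M = -6095 (M = (-123 + 176)*(13 - 128) = 53*(-115) = -6095)
M - Q = -6095 - 1*19 = -6095 - 19 = -6114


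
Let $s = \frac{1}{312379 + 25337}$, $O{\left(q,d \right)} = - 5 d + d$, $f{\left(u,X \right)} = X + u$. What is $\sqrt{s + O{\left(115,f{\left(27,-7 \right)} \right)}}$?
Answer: $\frac{i \sqrt{253449094299}}{56286} \approx 8.9443 i$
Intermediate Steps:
$O{\left(q,d \right)} = - 4 d$
$s = \frac{1}{337716} \approx 2.9611 \cdot 10^{-6}$
$\sqrt{s + O{\left(115,f{\left(27,-7 \right)} \right)}} = \sqrt{\frac{1}{337716} - 4 \left(-7 + 27\right)} = \sqrt{\frac{1}{337716} - 80} = \sqrt{- \frac{27017279}{337716}} = \frac{i \sqrt{253449094299}}{56286}$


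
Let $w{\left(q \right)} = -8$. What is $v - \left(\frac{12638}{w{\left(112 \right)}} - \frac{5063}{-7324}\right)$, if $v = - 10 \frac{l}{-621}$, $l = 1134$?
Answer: $\frac{134535839}{84226} \approx 1597.3$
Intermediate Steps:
$v = \frac{420}{23}$ ($v = - 10 \frac{1134}{-621} = - 10 \cdot 1134 \left(- \frac{1}{621}\right) = \left(-10\right) \left(- \frac{42}{23}\right) = \frac{420}{23} \approx 18.261$)
$v - \left(\frac{12638}{w{\left(112 \right)}} - \frac{5063}{-7324}\right) = \frac{420}{23} - \left(\frac{12638}{-8} - \frac{5063}{-7324}\right) = \frac{420}{23} - \left(12638 \left(- \frac{1}{8}\right) - - \frac{5063}{7324}\right) = \frac{420}{23} - \left(- \frac{6319}{4} + \frac{5063}{7324}\right) = \frac{420}{23} - - \frac{5782513}{3662} = \frac{420}{23} + \frac{5782513}{3662} = \frac{134535839}{84226}$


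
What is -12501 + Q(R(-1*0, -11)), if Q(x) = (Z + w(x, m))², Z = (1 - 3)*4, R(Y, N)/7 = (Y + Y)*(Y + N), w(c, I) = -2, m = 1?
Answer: -12401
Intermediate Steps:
R(Y, N) = 14*Y*(N + Y) (R(Y, N) = 7*((Y + Y)*(Y + N)) = 7*((2*Y)*(N + Y)) = 7*(2*Y*(N + Y)) = 14*Y*(N + Y))
Z = -8 (Z = -2*4 = -8)
Q(x) = 100 (Q(x) = (-8 - 2)² = (-10)² = 100)
-12501 + Q(R(-1*0, -11)) = -12501 + 100 = -12401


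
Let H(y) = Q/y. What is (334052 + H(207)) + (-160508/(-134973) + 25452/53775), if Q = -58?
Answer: 6196244121690662/18548664525 ≈ 3.3405e+5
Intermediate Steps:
H(y) = -58/y
(334052 + H(207)) + (-160508/(-134973) + 25452/53775) = (334052 - 58/207) + (-160508/(-134973) + 25452/53775) = (334052 - 58*1/207) + (-160508*(-1/134973) + 25452*(1/53775)) = (334052 - 58/207) + (160508/134973 + 2828/5975) = 69148706/207 + 1340738944/806463675 = 6196244121690662/18548664525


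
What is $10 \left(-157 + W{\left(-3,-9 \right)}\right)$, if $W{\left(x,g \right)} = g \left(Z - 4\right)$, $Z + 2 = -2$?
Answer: $-850$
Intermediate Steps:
$Z = -4$ ($Z = -2 - 2 = -4$)
$W{\left(x,g \right)} = - 8 g$ ($W{\left(x,g \right)} = g \left(-4 - 4\right) = g \left(-8\right) = - 8 g$)
$10 \left(-157 + W{\left(-3,-9 \right)}\right) = 10 \left(-157 - -72\right) = 10 \left(-157 + 72\right) = 10 \left(-85\right) = -850$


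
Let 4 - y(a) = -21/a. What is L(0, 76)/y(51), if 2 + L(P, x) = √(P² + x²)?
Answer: 1258/75 ≈ 16.773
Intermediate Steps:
L(P, x) = -2 + √(P² + x²)
y(a) = 4 + 21/a (y(a) = 4 - (-21)/a = 4 + 21/a)
L(0, 76)/y(51) = (-2 + √(0² + 76²))/(4 + 21/51) = (-2 + √(0 + 5776))/(4 + 21*(1/51)) = (-2 + √5776)/(4 + 7/17) = (-2 + 76)/(75/17) = 74*(17/75) = 1258/75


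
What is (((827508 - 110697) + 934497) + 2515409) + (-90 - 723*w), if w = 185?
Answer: 4032872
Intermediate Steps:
(((827508 - 110697) + 934497) + 2515409) + (-90 - 723*w) = (((827508 - 110697) + 934497) + 2515409) + (-90 - 723*185) = ((716811 + 934497) + 2515409) + (-90 - 133755) = (1651308 + 2515409) - 133845 = 4166717 - 133845 = 4032872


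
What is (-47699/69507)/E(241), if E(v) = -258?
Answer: 47699/17932806 ≈ 0.0026599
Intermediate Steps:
(-47699/69507)/E(241) = -47699/69507/(-258) = -47699*1/69507*(-1/258) = -47699/69507*(-1/258) = 47699/17932806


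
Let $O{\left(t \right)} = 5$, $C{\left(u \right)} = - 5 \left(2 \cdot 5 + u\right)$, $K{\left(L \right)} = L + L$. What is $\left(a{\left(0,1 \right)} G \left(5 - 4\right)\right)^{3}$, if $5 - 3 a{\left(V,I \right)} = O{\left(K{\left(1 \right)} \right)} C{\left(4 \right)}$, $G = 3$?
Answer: $44738875$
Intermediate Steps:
$K{\left(L \right)} = 2 L$
$C{\left(u \right)} = -50 - 5 u$ ($C{\left(u \right)} = - 5 \left(10 + u\right) = -50 - 5 u$)
$a{\left(V,I \right)} = \frac{355}{3}$ ($a{\left(V,I \right)} = \frac{5}{3} - \frac{5 \left(-50 - 20\right)}{3} = \frac{5}{3} - \frac{5 \left(-70\right)}{3} = \frac{5}{3} - - \frac{350}{3} = \frac{5}{3} + \frac{350}{3} = \frac{355}{3}$)
$\left(a{\left(0,1 \right)} G \left(5 - 4\right)\right)^{3} = \left(\frac{355}{3} \cdot 3 \left(5 - 4\right)\right)^{3} = \left(355 \cdot 1\right)^{3} = 355^{3} = 44738875$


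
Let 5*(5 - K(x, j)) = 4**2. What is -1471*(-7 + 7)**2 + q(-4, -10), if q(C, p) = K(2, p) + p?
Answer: -41/5 ≈ -8.2000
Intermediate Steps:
K(x, j) = 9/5 (K(x, j) = 5 - 1/5*4**2 = 5 - 1/5*16 = 5 - 16/5 = 9/5)
q(C, p) = 9/5 + p
-1471*(-7 + 7)**2 + q(-4, -10) = -1471*(-7 + 7)**2 + (9/5 - 10) = -1471*0**2 - 41/5 = -1471*0 - 41/5 = 0 - 41/5 = -41/5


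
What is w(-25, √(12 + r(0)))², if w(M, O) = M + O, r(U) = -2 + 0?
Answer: (25 - √10)² ≈ 476.89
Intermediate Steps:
r(U) = -2
w(-25, √(12 + r(0)))² = (-25 + √(12 - 2))² = (-25 + √10)²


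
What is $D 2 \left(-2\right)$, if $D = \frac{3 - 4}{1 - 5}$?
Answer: $-1$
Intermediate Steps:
$D = \frac{1}{4}$ ($D = - \frac{1}{-4} = \left(-1\right) \left(- \frac{1}{4}\right) = \frac{1}{4} \approx 0.25$)
$D 2 \left(-2\right) = \frac{1}{4} \cdot 2 \left(-2\right) = \frac{1}{2} \left(-2\right) = -1$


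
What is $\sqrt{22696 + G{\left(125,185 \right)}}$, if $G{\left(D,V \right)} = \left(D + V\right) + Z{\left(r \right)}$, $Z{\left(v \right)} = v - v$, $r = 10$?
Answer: $\sqrt{23006} \approx 151.68$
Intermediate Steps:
$Z{\left(v \right)} = 0$
$G{\left(D,V \right)} = D + V$ ($G{\left(D,V \right)} = \left(D + V\right) + 0 = D + V$)
$\sqrt{22696 + G{\left(125,185 \right)}} = \sqrt{22696 + \left(125 + 185\right)} = \sqrt{22696 + 310} = \sqrt{23006}$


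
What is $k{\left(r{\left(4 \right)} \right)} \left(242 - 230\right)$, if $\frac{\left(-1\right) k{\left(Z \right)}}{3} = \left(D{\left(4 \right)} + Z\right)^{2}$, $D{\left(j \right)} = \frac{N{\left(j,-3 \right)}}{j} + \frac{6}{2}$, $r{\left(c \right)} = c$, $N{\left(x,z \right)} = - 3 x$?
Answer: $-576$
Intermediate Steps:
$D{\left(j \right)} = 0$ ($D{\left(j \right)} = \frac{\left(-3\right) j}{j} + \frac{6}{2} = -3 + 6 \cdot \frac{1}{2} = -3 + 3 = 0$)
$k{\left(Z \right)} = - 3 Z^{2}$ ($k{\left(Z \right)} = - 3 \left(0 + Z\right)^{2} = - 3 Z^{2}$)
$k{\left(r{\left(4 \right)} \right)} \left(242 - 230\right) = - 3 \cdot 4^{2} \left(242 - 230\right) = \left(-3\right) 16 \cdot 12 = \left(-48\right) 12 = -576$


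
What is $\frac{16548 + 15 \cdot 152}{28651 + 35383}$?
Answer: $\frac{9414}{32017} \approx 0.29403$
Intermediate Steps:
$\frac{16548 + 15 \cdot 152}{28651 + 35383} = \frac{16548 + 2280}{64034} = 18828 \cdot \frac{1}{64034} = \frac{9414}{32017}$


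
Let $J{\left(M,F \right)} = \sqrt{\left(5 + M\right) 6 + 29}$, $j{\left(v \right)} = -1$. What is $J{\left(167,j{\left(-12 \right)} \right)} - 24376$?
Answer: $-24376 + \sqrt{1061} \approx -24343.0$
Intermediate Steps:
$J{\left(M,F \right)} = \sqrt{59 + 6 M}$ ($J{\left(M,F \right)} = \sqrt{\left(30 + 6 M\right) + 29} = \sqrt{59 + 6 M}$)
$J{\left(167,j{\left(-12 \right)} \right)} - 24376 = \sqrt{59 + 6 \cdot 167} - 24376 = \sqrt{59 + 1002} - 24376 = \sqrt{1061} - 24376 = -24376 + \sqrt{1061}$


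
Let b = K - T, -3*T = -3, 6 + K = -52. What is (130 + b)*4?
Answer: 284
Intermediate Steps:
K = -58 (K = -6 - 52 = -58)
T = 1 (T = -1/3*(-3) = 1)
b = -59 (b = -58 - 1*1 = -58 - 1 = -59)
(130 + b)*4 = (130 - 59)*4 = 71*4 = 284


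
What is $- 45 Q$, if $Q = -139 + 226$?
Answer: $-3915$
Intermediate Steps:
$Q = 87$
$- 45 Q = \left(-45\right) 87 = -3915$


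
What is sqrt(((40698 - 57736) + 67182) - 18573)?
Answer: sqrt(31571) ≈ 177.68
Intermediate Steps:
sqrt(((40698 - 57736) + 67182) - 18573) = sqrt((-17038 + 67182) - 18573) = sqrt(50144 - 18573) = sqrt(31571)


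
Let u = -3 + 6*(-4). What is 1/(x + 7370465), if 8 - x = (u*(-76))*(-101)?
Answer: 1/7577725 ≈ 1.3197e-7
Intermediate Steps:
u = -27 (u = -3 - 24 = -27)
x = 207260 (x = 8 - (-27*(-76))*(-101) = 8 - 2052*(-101) = 8 - 1*(-207252) = 8 + 207252 = 207260)
1/(x + 7370465) = 1/(207260 + 7370465) = 1/7577725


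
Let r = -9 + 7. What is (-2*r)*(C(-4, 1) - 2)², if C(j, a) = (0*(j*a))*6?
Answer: 16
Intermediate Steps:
r = -2
C(j, a) = 0 (C(j, a) = (0*(a*j))*6 = 0*6 = 0)
(-2*r)*(C(-4, 1) - 2)² = (-2*(-2))*(0 - 2)² = 4*(-2)² = 4*4 = 16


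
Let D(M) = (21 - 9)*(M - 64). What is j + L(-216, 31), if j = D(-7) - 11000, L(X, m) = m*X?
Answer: -18548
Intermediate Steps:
L(X, m) = X*m
D(M) = -768 + 12*M (D(M) = 12*(-64 + M) = -768 + 12*M)
j = -11852 (j = (-768 + 12*(-7)) - 11000 = (-768 - 84) - 11000 = -852 - 11000 = -11852)
j + L(-216, 31) = -11852 - 216*31 = -11852 - 6696 = -18548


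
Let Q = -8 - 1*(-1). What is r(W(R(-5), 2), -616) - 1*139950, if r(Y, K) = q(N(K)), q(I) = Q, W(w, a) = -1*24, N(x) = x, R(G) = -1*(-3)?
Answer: -139957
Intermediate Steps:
R(G) = 3
W(w, a) = -24
Q = -7 (Q = -8 + 1 = -7)
q(I) = -7
r(Y, K) = -7
r(W(R(-5), 2), -616) - 1*139950 = -7 - 1*139950 = -7 - 139950 = -139957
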